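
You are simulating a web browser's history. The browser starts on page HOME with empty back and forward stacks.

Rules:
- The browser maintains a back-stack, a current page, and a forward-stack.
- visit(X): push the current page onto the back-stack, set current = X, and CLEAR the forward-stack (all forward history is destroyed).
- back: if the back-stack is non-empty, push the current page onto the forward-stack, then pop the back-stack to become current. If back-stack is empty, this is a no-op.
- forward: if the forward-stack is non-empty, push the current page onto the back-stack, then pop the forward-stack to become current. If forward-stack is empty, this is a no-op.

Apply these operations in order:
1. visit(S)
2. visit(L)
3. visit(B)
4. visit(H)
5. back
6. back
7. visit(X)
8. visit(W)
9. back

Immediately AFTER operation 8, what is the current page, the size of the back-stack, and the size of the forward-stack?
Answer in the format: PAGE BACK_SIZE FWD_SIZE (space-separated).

After 1 (visit(S)): cur=S back=1 fwd=0
After 2 (visit(L)): cur=L back=2 fwd=0
After 3 (visit(B)): cur=B back=3 fwd=0
After 4 (visit(H)): cur=H back=4 fwd=0
After 5 (back): cur=B back=3 fwd=1
After 6 (back): cur=L back=2 fwd=2
After 7 (visit(X)): cur=X back=3 fwd=0
After 8 (visit(W)): cur=W back=4 fwd=0

W 4 0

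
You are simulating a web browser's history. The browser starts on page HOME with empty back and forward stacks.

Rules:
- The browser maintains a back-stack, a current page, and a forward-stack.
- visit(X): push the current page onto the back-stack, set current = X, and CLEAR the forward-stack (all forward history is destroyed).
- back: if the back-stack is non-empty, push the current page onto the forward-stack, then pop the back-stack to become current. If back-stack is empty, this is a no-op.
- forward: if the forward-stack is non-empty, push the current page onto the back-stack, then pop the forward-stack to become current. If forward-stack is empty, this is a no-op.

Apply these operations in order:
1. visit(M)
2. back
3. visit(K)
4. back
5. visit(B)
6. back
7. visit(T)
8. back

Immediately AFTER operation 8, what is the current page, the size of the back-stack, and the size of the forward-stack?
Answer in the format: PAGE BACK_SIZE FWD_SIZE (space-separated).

After 1 (visit(M)): cur=M back=1 fwd=0
After 2 (back): cur=HOME back=0 fwd=1
After 3 (visit(K)): cur=K back=1 fwd=0
After 4 (back): cur=HOME back=0 fwd=1
After 5 (visit(B)): cur=B back=1 fwd=0
After 6 (back): cur=HOME back=0 fwd=1
After 7 (visit(T)): cur=T back=1 fwd=0
After 8 (back): cur=HOME back=0 fwd=1

HOME 0 1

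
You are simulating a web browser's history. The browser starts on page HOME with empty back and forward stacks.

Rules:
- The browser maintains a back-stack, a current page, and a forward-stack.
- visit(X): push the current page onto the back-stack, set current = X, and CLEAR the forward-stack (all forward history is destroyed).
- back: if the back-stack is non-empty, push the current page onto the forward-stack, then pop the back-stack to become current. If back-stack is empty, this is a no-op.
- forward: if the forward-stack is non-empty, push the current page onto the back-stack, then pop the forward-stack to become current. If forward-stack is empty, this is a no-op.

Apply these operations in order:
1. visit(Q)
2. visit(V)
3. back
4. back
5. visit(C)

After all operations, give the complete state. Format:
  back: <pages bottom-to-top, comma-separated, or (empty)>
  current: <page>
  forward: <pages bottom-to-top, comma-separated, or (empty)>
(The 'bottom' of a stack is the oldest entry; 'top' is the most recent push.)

After 1 (visit(Q)): cur=Q back=1 fwd=0
After 2 (visit(V)): cur=V back=2 fwd=0
After 3 (back): cur=Q back=1 fwd=1
After 4 (back): cur=HOME back=0 fwd=2
After 5 (visit(C)): cur=C back=1 fwd=0

Answer: back: HOME
current: C
forward: (empty)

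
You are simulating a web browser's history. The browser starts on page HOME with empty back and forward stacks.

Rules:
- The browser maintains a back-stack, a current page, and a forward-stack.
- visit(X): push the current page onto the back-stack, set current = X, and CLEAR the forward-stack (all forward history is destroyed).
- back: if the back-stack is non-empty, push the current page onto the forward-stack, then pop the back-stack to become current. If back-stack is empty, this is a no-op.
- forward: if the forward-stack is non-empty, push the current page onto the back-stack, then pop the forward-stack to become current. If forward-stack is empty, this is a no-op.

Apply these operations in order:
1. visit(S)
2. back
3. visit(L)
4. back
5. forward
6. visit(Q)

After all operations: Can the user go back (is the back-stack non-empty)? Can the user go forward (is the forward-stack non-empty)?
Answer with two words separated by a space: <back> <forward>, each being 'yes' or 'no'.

After 1 (visit(S)): cur=S back=1 fwd=0
After 2 (back): cur=HOME back=0 fwd=1
After 3 (visit(L)): cur=L back=1 fwd=0
After 4 (back): cur=HOME back=0 fwd=1
After 5 (forward): cur=L back=1 fwd=0
After 6 (visit(Q)): cur=Q back=2 fwd=0

Answer: yes no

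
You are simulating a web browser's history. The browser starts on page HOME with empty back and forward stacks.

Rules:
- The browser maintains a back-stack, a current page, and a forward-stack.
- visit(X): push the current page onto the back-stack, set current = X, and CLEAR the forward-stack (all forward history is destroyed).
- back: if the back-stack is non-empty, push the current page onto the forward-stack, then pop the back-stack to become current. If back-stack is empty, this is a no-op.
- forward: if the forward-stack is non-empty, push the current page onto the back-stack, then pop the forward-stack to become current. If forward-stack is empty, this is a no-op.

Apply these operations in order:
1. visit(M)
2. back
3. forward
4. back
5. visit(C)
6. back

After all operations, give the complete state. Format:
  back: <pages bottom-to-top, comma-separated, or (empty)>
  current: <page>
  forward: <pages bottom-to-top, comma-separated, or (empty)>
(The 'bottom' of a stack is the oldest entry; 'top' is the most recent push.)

After 1 (visit(M)): cur=M back=1 fwd=0
After 2 (back): cur=HOME back=0 fwd=1
After 3 (forward): cur=M back=1 fwd=0
After 4 (back): cur=HOME back=0 fwd=1
After 5 (visit(C)): cur=C back=1 fwd=0
After 6 (back): cur=HOME back=0 fwd=1

Answer: back: (empty)
current: HOME
forward: C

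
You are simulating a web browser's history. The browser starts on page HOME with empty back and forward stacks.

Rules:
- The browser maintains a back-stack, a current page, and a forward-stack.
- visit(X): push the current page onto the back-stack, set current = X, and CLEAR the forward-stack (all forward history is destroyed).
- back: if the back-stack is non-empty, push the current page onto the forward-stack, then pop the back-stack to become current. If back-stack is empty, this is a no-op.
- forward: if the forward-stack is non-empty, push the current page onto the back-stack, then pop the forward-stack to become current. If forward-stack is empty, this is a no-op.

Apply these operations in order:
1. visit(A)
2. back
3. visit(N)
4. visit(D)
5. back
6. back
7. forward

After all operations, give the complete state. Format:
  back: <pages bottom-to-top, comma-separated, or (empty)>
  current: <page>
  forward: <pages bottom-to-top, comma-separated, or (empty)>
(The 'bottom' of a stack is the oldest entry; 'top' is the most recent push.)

Answer: back: HOME
current: N
forward: D

Derivation:
After 1 (visit(A)): cur=A back=1 fwd=0
After 2 (back): cur=HOME back=0 fwd=1
After 3 (visit(N)): cur=N back=1 fwd=0
After 4 (visit(D)): cur=D back=2 fwd=0
After 5 (back): cur=N back=1 fwd=1
After 6 (back): cur=HOME back=0 fwd=2
After 7 (forward): cur=N back=1 fwd=1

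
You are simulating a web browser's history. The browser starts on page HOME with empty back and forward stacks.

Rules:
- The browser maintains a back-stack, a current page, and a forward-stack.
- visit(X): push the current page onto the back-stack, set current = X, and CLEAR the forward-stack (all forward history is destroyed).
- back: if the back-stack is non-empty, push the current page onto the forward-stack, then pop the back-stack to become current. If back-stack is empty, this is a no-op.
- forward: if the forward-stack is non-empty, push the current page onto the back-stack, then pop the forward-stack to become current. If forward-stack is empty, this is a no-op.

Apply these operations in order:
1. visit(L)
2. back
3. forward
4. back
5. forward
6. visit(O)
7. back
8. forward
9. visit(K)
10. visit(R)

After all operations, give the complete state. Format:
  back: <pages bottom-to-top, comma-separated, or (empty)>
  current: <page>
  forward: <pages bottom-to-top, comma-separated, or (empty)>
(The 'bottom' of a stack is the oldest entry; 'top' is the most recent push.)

After 1 (visit(L)): cur=L back=1 fwd=0
After 2 (back): cur=HOME back=0 fwd=1
After 3 (forward): cur=L back=1 fwd=0
After 4 (back): cur=HOME back=0 fwd=1
After 5 (forward): cur=L back=1 fwd=0
After 6 (visit(O)): cur=O back=2 fwd=0
After 7 (back): cur=L back=1 fwd=1
After 8 (forward): cur=O back=2 fwd=0
After 9 (visit(K)): cur=K back=3 fwd=0
After 10 (visit(R)): cur=R back=4 fwd=0

Answer: back: HOME,L,O,K
current: R
forward: (empty)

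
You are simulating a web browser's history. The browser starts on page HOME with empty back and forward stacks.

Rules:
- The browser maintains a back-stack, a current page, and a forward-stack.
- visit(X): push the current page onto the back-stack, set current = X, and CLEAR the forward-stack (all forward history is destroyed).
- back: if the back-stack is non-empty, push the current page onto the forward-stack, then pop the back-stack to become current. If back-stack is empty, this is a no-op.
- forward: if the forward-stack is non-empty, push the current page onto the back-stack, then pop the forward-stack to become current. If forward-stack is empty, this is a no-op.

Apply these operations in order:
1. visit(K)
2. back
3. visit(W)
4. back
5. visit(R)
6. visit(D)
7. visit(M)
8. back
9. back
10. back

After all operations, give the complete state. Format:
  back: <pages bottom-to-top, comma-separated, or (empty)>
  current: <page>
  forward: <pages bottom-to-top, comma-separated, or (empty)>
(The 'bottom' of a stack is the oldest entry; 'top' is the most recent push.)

After 1 (visit(K)): cur=K back=1 fwd=0
After 2 (back): cur=HOME back=0 fwd=1
After 3 (visit(W)): cur=W back=1 fwd=0
After 4 (back): cur=HOME back=0 fwd=1
After 5 (visit(R)): cur=R back=1 fwd=0
After 6 (visit(D)): cur=D back=2 fwd=0
After 7 (visit(M)): cur=M back=3 fwd=0
After 8 (back): cur=D back=2 fwd=1
After 9 (back): cur=R back=1 fwd=2
After 10 (back): cur=HOME back=0 fwd=3

Answer: back: (empty)
current: HOME
forward: M,D,R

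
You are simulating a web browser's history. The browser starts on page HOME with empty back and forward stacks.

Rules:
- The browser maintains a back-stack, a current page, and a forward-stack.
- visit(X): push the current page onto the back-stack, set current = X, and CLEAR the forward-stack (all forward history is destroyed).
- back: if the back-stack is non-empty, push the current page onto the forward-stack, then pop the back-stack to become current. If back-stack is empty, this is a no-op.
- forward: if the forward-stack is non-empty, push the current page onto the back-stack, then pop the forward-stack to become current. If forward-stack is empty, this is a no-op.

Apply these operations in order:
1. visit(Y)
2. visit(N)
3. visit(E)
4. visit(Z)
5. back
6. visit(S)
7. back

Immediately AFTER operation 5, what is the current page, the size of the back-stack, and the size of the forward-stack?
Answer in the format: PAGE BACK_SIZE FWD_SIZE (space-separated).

After 1 (visit(Y)): cur=Y back=1 fwd=0
After 2 (visit(N)): cur=N back=2 fwd=0
After 3 (visit(E)): cur=E back=3 fwd=0
After 4 (visit(Z)): cur=Z back=4 fwd=0
After 5 (back): cur=E back=3 fwd=1

E 3 1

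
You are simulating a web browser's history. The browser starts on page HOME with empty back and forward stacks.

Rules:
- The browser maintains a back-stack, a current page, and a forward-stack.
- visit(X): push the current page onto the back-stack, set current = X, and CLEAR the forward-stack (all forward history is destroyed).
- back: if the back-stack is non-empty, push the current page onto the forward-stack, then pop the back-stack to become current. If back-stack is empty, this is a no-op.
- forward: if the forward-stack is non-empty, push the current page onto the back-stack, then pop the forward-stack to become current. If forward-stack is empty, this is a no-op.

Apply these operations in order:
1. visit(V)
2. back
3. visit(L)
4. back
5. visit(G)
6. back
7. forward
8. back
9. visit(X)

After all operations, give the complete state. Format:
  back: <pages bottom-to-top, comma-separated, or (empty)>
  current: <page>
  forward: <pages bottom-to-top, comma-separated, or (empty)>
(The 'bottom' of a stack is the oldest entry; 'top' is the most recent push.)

Answer: back: HOME
current: X
forward: (empty)

Derivation:
After 1 (visit(V)): cur=V back=1 fwd=0
After 2 (back): cur=HOME back=0 fwd=1
After 3 (visit(L)): cur=L back=1 fwd=0
After 4 (back): cur=HOME back=0 fwd=1
After 5 (visit(G)): cur=G back=1 fwd=0
After 6 (back): cur=HOME back=0 fwd=1
After 7 (forward): cur=G back=1 fwd=0
After 8 (back): cur=HOME back=0 fwd=1
After 9 (visit(X)): cur=X back=1 fwd=0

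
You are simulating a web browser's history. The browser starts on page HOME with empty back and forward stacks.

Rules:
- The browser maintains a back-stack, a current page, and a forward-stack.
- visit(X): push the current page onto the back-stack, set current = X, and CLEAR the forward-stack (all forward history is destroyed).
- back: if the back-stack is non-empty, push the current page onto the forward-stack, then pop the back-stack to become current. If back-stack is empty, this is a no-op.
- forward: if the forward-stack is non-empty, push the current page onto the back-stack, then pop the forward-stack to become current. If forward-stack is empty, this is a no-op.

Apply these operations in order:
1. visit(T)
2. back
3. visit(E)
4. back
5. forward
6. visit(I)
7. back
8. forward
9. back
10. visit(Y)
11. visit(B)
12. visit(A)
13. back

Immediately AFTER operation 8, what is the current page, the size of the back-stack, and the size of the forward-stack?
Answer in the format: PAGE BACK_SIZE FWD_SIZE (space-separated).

After 1 (visit(T)): cur=T back=1 fwd=0
After 2 (back): cur=HOME back=0 fwd=1
After 3 (visit(E)): cur=E back=1 fwd=0
After 4 (back): cur=HOME back=0 fwd=1
After 5 (forward): cur=E back=1 fwd=0
After 6 (visit(I)): cur=I back=2 fwd=0
After 7 (back): cur=E back=1 fwd=1
After 8 (forward): cur=I back=2 fwd=0

I 2 0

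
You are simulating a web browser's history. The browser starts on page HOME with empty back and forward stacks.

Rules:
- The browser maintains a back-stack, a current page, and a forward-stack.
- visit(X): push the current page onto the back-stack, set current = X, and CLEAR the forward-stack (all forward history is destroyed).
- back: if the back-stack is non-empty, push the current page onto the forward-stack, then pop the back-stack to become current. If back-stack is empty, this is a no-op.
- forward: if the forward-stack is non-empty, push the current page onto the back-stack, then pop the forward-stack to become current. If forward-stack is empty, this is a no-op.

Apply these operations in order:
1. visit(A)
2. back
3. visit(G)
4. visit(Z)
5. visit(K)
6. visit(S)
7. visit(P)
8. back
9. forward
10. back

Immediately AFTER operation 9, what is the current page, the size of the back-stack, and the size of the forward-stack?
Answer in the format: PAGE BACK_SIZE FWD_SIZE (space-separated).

After 1 (visit(A)): cur=A back=1 fwd=0
After 2 (back): cur=HOME back=0 fwd=1
After 3 (visit(G)): cur=G back=1 fwd=0
After 4 (visit(Z)): cur=Z back=2 fwd=0
After 5 (visit(K)): cur=K back=3 fwd=0
After 6 (visit(S)): cur=S back=4 fwd=0
After 7 (visit(P)): cur=P back=5 fwd=0
After 8 (back): cur=S back=4 fwd=1
After 9 (forward): cur=P back=5 fwd=0

P 5 0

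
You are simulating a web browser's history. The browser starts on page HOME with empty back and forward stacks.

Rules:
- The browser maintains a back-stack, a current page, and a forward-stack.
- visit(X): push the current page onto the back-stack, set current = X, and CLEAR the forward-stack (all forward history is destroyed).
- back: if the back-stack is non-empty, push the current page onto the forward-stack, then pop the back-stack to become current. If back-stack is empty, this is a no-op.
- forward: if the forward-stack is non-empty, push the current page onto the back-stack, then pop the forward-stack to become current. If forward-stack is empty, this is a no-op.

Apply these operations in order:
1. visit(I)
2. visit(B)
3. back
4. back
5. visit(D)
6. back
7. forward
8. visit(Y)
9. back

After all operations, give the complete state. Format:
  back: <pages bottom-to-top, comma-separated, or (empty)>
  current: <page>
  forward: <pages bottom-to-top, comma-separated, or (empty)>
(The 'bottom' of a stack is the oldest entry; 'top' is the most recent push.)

Answer: back: HOME
current: D
forward: Y

Derivation:
After 1 (visit(I)): cur=I back=1 fwd=0
After 2 (visit(B)): cur=B back=2 fwd=0
After 3 (back): cur=I back=1 fwd=1
After 4 (back): cur=HOME back=0 fwd=2
After 5 (visit(D)): cur=D back=1 fwd=0
After 6 (back): cur=HOME back=0 fwd=1
After 7 (forward): cur=D back=1 fwd=0
After 8 (visit(Y)): cur=Y back=2 fwd=0
After 9 (back): cur=D back=1 fwd=1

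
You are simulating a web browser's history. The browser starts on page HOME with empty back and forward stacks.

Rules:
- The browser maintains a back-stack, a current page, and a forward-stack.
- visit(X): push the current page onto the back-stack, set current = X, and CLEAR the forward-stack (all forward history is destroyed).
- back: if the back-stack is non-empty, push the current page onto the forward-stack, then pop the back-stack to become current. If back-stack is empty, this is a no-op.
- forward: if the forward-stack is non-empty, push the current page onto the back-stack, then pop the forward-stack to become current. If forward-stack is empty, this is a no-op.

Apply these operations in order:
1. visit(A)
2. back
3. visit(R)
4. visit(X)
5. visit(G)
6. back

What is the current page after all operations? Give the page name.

Answer: X

Derivation:
After 1 (visit(A)): cur=A back=1 fwd=0
After 2 (back): cur=HOME back=0 fwd=1
After 3 (visit(R)): cur=R back=1 fwd=0
After 4 (visit(X)): cur=X back=2 fwd=0
After 5 (visit(G)): cur=G back=3 fwd=0
After 6 (back): cur=X back=2 fwd=1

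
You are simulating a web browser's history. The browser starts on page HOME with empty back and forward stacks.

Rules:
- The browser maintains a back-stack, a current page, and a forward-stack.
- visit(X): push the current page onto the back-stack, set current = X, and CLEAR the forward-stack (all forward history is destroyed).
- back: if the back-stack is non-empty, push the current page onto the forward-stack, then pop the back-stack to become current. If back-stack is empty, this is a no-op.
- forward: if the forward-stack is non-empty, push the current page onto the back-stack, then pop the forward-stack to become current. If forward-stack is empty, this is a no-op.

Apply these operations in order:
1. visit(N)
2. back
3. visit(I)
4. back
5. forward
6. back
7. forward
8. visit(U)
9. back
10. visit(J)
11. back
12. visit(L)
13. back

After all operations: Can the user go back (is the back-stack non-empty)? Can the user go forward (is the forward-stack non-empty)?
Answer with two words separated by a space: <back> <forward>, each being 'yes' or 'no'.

After 1 (visit(N)): cur=N back=1 fwd=0
After 2 (back): cur=HOME back=0 fwd=1
After 3 (visit(I)): cur=I back=1 fwd=0
After 4 (back): cur=HOME back=0 fwd=1
After 5 (forward): cur=I back=1 fwd=0
After 6 (back): cur=HOME back=0 fwd=1
After 7 (forward): cur=I back=1 fwd=0
After 8 (visit(U)): cur=U back=2 fwd=0
After 9 (back): cur=I back=1 fwd=1
After 10 (visit(J)): cur=J back=2 fwd=0
After 11 (back): cur=I back=1 fwd=1
After 12 (visit(L)): cur=L back=2 fwd=0
After 13 (back): cur=I back=1 fwd=1

Answer: yes yes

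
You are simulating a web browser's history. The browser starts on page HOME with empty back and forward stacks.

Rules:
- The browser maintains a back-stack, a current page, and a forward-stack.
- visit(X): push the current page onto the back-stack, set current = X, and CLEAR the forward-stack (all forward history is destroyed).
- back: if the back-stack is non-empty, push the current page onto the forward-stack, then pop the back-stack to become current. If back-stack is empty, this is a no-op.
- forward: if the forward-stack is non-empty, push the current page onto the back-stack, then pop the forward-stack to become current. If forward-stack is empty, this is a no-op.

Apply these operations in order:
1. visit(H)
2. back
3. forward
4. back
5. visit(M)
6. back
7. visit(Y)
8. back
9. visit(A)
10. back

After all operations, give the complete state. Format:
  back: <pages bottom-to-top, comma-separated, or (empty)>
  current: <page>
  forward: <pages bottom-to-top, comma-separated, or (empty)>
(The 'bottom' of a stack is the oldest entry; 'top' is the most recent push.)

Answer: back: (empty)
current: HOME
forward: A

Derivation:
After 1 (visit(H)): cur=H back=1 fwd=0
After 2 (back): cur=HOME back=0 fwd=1
After 3 (forward): cur=H back=1 fwd=0
After 4 (back): cur=HOME back=0 fwd=1
After 5 (visit(M)): cur=M back=1 fwd=0
After 6 (back): cur=HOME back=0 fwd=1
After 7 (visit(Y)): cur=Y back=1 fwd=0
After 8 (back): cur=HOME back=0 fwd=1
After 9 (visit(A)): cur=A back=1 fwd=0
After 10 (back): cur=HOME back=0 fwd=1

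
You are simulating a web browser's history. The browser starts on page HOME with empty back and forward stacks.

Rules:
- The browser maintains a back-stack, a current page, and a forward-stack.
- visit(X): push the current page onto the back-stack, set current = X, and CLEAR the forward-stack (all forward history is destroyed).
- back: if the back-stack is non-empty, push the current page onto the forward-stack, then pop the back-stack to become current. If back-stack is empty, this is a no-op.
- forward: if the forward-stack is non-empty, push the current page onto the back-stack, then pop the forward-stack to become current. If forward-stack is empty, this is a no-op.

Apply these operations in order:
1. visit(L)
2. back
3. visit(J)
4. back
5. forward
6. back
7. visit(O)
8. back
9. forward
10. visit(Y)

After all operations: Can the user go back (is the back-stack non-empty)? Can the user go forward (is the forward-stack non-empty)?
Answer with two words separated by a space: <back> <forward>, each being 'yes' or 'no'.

After 1 (visit(L)): cur=L back=1 fwd=0
After 2 (back): cur=HOME back=0 fwd=1
After 3 (visit(J)): cur=J back=1 fwd=0
After 4 (back): cur=HOME back=0 fwd=1
After 5 (forward): cur=J back=1 fwd=0
After 6 (back): cur=HOME back=0 fwd=1
After 7 (visit(O)): cur=O back=1 fwd=0
After 8 (back): cur=HOME back=0 fwd=1
After 9 (forward): cur=O back=1 fwd=0
After 10 (visit(Y)): cur=Y back=2 fwd=0

Answer: yes no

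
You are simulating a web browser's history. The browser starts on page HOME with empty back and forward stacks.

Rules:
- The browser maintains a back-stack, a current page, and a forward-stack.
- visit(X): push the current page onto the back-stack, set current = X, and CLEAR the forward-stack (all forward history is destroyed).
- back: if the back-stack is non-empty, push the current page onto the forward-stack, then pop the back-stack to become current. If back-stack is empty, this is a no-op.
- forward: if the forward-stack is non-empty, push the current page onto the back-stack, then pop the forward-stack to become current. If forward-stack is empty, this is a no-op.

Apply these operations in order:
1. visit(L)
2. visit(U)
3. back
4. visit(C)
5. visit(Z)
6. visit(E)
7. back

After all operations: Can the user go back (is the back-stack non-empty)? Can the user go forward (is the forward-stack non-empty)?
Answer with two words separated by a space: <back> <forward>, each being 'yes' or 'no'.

Answer: yes yes

Derivation:
After 1 (visit(L)): cur=L back=1 fwd=0
After 2 (visit(U)): cur=U back=2 fwd=0
After 3 (back): cur=L back=1 fwd=1
After 4 (visit(C)): cur=C back=2 fwd=0
After 5 (visit(Z)): cur=Z back=3 fwd=0
After 6 (visit(E)): cur=E back=4 fwd=0
After 7 (back): cur=Z back=3 fwd=1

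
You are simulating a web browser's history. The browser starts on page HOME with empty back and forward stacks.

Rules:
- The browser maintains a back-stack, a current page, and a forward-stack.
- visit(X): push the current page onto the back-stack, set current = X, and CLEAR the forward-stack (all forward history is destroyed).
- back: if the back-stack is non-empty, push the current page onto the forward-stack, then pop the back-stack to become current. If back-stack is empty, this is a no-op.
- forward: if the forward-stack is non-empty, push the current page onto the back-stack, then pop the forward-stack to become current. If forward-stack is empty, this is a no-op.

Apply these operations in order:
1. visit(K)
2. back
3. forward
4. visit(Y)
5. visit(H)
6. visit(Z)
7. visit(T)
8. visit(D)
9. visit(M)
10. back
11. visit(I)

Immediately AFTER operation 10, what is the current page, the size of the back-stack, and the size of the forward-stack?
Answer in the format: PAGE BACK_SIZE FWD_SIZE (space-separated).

After 1 (visit(K)): cur=K back=1 fwd=0
After 2 (back): cur=HOME back=0 fwd=1
After 3 (forward): cur=K back=1 fwd=0
After 4 (visit(Y)): cur=Y back=2 fwd=0
After 5 (visit(H)): cur=H back=3 fwd=0
After 6 (visit(Z)): cur=Z back=4 fwd=0
After 7 (visit(T)): cur=T back=5 fwd=0
After 8 (visit(D)): cur=D back=6 fwd=0
After 9 (visit(M)): cur=M back=7 fwd=0
After 10 (back): cur=D back=6 fwd=1

D 6 1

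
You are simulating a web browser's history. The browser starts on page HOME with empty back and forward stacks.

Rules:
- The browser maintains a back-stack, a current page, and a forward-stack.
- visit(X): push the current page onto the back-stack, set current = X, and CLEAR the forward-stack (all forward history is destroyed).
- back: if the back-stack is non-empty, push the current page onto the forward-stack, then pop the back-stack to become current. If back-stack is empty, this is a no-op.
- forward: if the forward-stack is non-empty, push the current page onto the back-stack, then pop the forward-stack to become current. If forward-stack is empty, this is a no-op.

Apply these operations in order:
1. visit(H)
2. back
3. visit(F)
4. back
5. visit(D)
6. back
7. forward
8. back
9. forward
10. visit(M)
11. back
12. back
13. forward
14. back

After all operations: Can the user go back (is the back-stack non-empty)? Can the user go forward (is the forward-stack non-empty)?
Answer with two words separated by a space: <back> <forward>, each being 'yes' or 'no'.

Answer: no yes

Derivation:
After 1 (visit(H)): cur=H back=1 fwd=0
After 2 (back): cur=HOME back=0 fwd=1
After 3 (visit(F)): cur=F back=1 fwd=0
After 4 (back): cur=HOME back=0 fwd=1
After 5 (visit(D)): cur=D back=1 fwd=0
After 6 (back): cur=HOME back=0 fwd=1
After 7 (forward): cur=D back=1 fwd=0
After 8 (back): cur=HOME back=0 fwd=1
After 9 (forward): cur=D back=1 fwd=0
After 10 (visit(M)): cur=M back=2 fwd=0
After 11 (back): cur=D back=1 fwd=1
After 12 (back): cur=HOME back=0 fwd=2
After 13 (forward): cur=D back=1 fwd=1
After 14 (back): cur=HOME back=0 fwd=2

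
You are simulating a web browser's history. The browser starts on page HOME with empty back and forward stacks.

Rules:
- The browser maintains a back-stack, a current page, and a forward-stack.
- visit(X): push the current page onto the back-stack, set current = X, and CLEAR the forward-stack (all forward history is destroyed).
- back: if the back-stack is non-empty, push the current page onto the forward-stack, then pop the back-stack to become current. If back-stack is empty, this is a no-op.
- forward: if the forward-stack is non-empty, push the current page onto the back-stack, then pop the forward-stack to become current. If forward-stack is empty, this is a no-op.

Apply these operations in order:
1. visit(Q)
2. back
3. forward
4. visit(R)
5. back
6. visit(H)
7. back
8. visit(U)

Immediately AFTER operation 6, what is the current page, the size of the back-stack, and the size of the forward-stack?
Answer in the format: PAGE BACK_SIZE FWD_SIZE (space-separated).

After 1 (visit(Q)): cur=Q back=1 fwd=0
After 2 (back): cur=HOME back=0 fwd=1
After 3 (forward): cur=Q back=1 fwd=0
After 4 (visit(R)): cur=R back=2 fwd=0
After 5 (back): cur=Q back=1 fwd=1
After 6 (visit(H)): cur=H back=2 fwd=0

H 2 0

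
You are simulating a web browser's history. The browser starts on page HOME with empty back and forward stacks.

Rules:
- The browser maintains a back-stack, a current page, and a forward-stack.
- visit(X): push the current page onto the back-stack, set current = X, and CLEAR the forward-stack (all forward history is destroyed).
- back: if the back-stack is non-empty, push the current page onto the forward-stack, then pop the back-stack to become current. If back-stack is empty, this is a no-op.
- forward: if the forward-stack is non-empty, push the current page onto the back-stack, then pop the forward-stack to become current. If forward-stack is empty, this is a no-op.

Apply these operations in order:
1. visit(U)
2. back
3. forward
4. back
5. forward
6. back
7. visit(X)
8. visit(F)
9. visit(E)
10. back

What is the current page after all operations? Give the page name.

Answer: F

Derivation:
After 1 (visit(U)): cur=U back=1 fwd=0
After 2 (back): cur=HOME back=0 fwd=1
After 3 (forward): cur=U back=1 fwd=0
After 4 (back): cur=HOME back=0 fwd=1
After 5 (forward): cur=U back=1 fwd=0
After 6 (back): cur=HOME back=0 fwd=1
After 7 (visit(X)): cur=X back=1 fwd=0
After 8 (visit(F)): cur=F back=2 fwd=0
After 9 (visit(E)): cur=E back=3 fwd=0
After 10 (back): cur=F back=2 fwd=1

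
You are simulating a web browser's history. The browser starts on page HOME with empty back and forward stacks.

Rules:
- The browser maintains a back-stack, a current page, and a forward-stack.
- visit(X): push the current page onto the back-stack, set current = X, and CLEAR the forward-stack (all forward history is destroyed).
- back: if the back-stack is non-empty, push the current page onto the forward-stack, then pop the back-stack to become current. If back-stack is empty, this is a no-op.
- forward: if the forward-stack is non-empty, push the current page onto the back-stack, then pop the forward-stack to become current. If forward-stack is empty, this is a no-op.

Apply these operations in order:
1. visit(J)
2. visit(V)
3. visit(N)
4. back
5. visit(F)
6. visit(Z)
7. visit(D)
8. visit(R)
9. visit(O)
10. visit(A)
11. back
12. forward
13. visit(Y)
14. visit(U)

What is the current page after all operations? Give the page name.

After 1 (visit(J)): cur=J back=1 fwd=0
After 2 (visit(V)): cur=V back=2 fwd=0
After 3 (visit(N)): cur=N back=3 fwd=0
After 4 (back): cur=V back=2 fwd=1
After 5 (visit(F)): cur=F back=3 fwd=0
After 6 (visit(Z)): cur=Z back=4 fwd=0
After 7 (visit(D)): cur=D back=5 fwd=0
After 8 (visit(R)): cur=R back=6 fwd=0
After 9 (visit(O)): cur=O back=7 fwd=0
After 10 (visit(A)): cur=A back=8 fwd=0
After 11 (back): cur=O back=7 fwd=1
After 12 (forward): cur=A back=8 fwd=0
After 13 (visit(Y)): cur=Y back=9 fwd=0
After 14 (visit(U)): cur=U back=10 fwd=0

Answer: U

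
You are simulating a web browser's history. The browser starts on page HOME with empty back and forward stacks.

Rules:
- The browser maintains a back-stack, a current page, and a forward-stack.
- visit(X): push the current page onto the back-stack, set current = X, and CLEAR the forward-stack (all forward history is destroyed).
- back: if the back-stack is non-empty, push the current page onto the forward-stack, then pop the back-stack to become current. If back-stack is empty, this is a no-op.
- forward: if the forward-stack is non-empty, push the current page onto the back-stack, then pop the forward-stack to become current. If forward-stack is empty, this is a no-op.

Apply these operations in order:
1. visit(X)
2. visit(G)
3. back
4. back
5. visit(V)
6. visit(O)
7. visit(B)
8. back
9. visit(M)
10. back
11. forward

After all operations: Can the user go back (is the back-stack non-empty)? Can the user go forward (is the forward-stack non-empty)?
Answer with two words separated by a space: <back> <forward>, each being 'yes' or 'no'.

After 1 (visit(X)): cur=X back=1 fwd=0
After 2 (visit(G)): cur=G back=2 fwd=0
After 3 (back): cur=X back=1 fwd=1
After 4 (back): cur=HOME back=0 fwd=2
After 5 (visit(V)): cur=V back=1 fwd=0
After 6 (visit(O)): cur=O back=2 fwd=0
After 7 (visit(B)): cur=B back=3 fwd=0
After 8 (back): cur=O back=2 fwd=1
After 9 (visit(M)): cur=M back=3 fwd=0
After 10 (back): cur=O back=2 fwd=1
After 11 (forward): cur=M back=3 fwd=0

Answer: yes no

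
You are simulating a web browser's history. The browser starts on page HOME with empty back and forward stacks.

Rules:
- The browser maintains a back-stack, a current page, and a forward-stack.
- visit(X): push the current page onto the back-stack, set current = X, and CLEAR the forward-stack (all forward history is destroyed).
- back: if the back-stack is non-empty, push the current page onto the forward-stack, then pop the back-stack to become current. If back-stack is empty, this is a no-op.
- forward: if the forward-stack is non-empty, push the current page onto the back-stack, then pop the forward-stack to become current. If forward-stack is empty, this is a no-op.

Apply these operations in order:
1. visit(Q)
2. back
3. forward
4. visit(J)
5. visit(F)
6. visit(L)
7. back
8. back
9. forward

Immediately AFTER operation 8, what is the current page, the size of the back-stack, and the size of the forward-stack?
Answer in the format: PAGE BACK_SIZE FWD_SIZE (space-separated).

After 1 (visit(Q)): cur=Q back=1 fwd=0
After 2 (back): cur=HOME back=0 fwd=1
After 3 (forward): cur=Q back=1 fwd=0
After 4 (visit(J)): cur=J back=2 fwd=0
After 5 (visit(F)): cur=F back=3 fwd=0
After 6 (visit(L)): cur=L back=4 fwd=0
After 7 (back): cur=F back=3 fwd=1
After 8 (back): cur=J back=2 fwd=2

J 2 2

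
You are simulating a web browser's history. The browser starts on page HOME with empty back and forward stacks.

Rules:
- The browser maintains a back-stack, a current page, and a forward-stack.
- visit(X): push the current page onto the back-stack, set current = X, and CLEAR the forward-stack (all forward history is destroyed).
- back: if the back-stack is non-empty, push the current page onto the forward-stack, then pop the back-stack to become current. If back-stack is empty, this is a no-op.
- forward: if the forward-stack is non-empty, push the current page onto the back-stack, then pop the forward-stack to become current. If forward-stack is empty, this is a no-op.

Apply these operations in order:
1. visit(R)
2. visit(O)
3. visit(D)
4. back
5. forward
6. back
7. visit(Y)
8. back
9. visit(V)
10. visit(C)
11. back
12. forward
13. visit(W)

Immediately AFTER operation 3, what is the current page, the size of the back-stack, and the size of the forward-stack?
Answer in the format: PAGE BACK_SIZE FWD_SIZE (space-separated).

After 1 (visit(R)): cur=R back=1 fwd=0
After 2 (visit(O)): cur=O back=2 fwd=0
After 3 (visit(D)): cur=D back=3 fwd=0

D 3 0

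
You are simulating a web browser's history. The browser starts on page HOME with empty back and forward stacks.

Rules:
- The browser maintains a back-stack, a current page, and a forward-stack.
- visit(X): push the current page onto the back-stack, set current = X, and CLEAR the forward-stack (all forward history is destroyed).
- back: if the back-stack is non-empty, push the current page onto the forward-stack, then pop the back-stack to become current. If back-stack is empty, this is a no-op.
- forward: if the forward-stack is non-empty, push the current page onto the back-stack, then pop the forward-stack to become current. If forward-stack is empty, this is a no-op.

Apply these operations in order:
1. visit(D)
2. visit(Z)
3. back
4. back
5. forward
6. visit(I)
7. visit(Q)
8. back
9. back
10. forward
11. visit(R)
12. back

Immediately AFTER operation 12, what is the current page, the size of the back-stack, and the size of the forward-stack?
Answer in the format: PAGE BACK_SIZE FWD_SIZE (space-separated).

After 1 (visit(D)): cur=D back=1 fwd=0
After 2 (visit(Z)): cur=Z back=2 fwd=0
After 3 (back): cur=D back=1 fwd=1
After 4 (back): cur=HOME back=0 fwd=2
After 5 (forward): cur=D back=1 fwd=1
After 6 (visit(I)): cur=I back=2 fwd=0
After 7 (visit(Q)): cur=Q back=3 fwd=0
After 8 (back): cur=I back=2 fwd=1
After 9 (back): cur=D back=1 fwd=2
After 10 (forward): cur=I back=2 fwd=1
After 11 (visit(R)): cur=R back=3 fwd=0
After 12 (back): cur=I back=2 fwd=1

I 2 1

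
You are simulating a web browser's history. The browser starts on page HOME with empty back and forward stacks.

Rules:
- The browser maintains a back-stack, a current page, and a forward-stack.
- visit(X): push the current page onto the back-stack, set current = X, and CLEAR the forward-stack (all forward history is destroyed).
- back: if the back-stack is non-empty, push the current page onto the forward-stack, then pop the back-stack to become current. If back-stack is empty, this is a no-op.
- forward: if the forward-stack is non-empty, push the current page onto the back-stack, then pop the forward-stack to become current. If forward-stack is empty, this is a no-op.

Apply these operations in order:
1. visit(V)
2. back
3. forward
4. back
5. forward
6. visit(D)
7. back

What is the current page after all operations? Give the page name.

Answer: V

Derivation:
After 1 (visit(V)): cur=V back=1 fwd=0
After 2 (back): cur=HOME back=0 fwd=1
After 3 (forward): cur=V back=1 fwd=0
After 4 (back): cur=HOME back=0 fwd=1
After 5 (forward): cur=V back=1 fwd=0
After 6 (visit(D)): cur=D back=2 fwd=0
After 7 (back): cur=V back=1 fwd=1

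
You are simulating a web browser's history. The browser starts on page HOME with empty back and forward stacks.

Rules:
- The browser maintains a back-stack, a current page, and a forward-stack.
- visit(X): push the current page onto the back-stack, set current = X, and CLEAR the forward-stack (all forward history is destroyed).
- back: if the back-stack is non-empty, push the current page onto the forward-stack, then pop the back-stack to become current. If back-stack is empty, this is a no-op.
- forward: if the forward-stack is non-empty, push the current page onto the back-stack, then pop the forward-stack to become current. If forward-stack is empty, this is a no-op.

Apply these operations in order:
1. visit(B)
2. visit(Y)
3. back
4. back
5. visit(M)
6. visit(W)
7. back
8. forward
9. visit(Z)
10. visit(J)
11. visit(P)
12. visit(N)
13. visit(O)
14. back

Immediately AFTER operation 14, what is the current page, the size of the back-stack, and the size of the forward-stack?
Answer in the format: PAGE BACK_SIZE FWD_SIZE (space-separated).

After 1 (visit(B)): cur=B back=1 fwd=0
After 2 (visit(Y)): cur=Y back=2 fwd=0
After 3 (back): cur=B back=1 fwd=1
After 4 (back): cur=HOME back=0 fwd=2
After 5 (visit(M)): cur=M back=1 fwd=0
After 6 (visit(W)): cur=W back=2 fwd=0
After 7 (back): cur=M back=1 fwd=1
After 8 (forward): cur=W back=2 fwd=0
After 9 (visit(Z)): cur=Z back=3 fwd=0
After 10 (visit(J)): cur=J back=4 fwd=0
After 11 (visit(P)): cur=P back=5 fwd=0
After 12 (visit(N)): cur=N back=6 fwd=0
After 13 (visit(O)): cur=O back=7 fwd=0
After 14 (back): cur=N back=6 fwd=1

N 6 1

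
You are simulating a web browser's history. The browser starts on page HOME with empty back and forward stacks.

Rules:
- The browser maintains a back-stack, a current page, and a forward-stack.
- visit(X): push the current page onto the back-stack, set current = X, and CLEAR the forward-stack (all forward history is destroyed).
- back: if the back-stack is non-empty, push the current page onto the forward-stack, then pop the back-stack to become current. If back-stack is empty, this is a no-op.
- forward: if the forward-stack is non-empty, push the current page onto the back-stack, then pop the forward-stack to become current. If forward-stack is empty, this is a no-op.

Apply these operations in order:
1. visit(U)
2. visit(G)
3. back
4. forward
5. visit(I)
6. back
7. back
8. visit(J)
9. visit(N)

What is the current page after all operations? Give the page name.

After 1 (visit(U)): cur=U back=1 fwd=0
After 2 (visit(G)): cur=G back=2 fwd=0
After 3 (back): cur=U back=1 fwd=1
After 4 (forward): cur=G back=2 fwd=0
After 5 (visit(I)): cur=I back=3 fwd=0
After 6 (back): cur=G back=2 fwd=1
After 7 (back): cur=U back=1 fwd=2
After 8 (visit(J)): cur=J back=2 fwd=0
After 9 (visit(N)): cur=N back=3 fwd=0

Answer: N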